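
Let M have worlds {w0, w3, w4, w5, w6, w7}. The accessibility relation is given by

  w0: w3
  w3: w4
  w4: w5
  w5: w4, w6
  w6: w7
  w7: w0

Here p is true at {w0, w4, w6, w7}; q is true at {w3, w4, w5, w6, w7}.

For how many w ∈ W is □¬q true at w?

1

w0: successors {w3}; ¬q there: w3:F. ✗
w3: successors {w4}; ¬q there: w4:F. ✗
w4: successors {w5}; ¬q there: w5:F. ✗
w5: successors {w4, w6}; ¬q there: w4:F, w6:F. ✗
w6: successors {w7}; ¬q there: w7:F. ✗
w7: successors {w0}; ¬q there: w0:T. ✓
Satisfying worlds: {w7}.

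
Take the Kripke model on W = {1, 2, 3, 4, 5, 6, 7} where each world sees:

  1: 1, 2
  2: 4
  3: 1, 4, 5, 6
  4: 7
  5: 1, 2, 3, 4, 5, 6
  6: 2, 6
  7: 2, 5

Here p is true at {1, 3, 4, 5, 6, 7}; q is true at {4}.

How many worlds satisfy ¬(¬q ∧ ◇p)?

1: ¬q ∧ ◇p is T. ✗
2: ¬q ∧ ◇p is T. ✗
3: ¬q ∧ ◇p is T. ✗
4: ¬q ∧ ◇p is F. ✓
5: ¬q ∧ ◇p is T. ✗
6: ¬q ∧ ◇p is T. ✗
7: ¬q ∧ ◇p is T. ✗
Satisfying worlds: {4}.

1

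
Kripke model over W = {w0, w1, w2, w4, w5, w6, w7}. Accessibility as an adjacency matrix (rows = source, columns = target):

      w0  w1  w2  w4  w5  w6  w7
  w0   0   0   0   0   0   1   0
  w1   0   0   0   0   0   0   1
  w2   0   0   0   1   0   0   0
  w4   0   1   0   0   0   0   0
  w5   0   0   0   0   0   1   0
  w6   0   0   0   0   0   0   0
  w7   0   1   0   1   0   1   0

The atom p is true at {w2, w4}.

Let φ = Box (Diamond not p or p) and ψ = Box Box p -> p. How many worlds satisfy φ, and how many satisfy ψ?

For Box (Diamond not p or p):
w0: successors {w6}; Diamond not p or p there: w6:F. ✗
w1: successors {w7}; Diamond not p or p there: w7:T. ✓
w2: successors {w4}; Diamond not p or p there: w4:T. ✓
w4: successors {w1}; Diamond not p or p there: w1:T. ✓
w5: successors {w6}; Diamond not p or p there: w6:F. ✗
w6: no successors, so Box (Diamond not p or p) holds vacuously. ✓
w7: successors {w1, w4, w6}; Diamond not p or p there: w1:T, w4:T, w6:F. ✗
— 4 worlds.
For Box Box p -> p:
w0: Box Box p is T, p is F. ✗
w1: Box Box p is F, p is F. ✓
w2: Box Box p is F, p is T. ✓
w4: Box Box p is F, p is T. ✓
w5: Box Box p is T, p is F. ✗
w6: Box Box p is T, p is F. ✗
w7: Box Box p is F, p is F. ✓
— 4 worlds.

4 and 4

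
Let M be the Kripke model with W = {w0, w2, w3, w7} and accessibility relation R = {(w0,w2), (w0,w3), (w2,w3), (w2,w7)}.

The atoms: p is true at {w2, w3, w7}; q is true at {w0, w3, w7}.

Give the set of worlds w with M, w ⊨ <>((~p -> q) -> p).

{w0, w2}

w0: successors {w2, w3}; (~p -> q) -> p there: w2:T, w3:T. ✓
w2: successors {w3, w7}; (~p -> q) -> p there: w3:T, w7:T. ✓
w3: no successors, so <>((~p -> q) -> p) fails. ✗
w7: no successors, so <>((~p -> q) -> p) fails. ✗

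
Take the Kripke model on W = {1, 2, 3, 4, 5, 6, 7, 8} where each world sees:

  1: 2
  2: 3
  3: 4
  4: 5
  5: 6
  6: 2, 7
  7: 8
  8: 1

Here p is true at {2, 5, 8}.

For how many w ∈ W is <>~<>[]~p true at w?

3

1: successors {2}; ~<>[]~p there: 2:F. ✗
2: successors {3}; ~<>[]~p there: 3:T. ✓
3: successors {4}; ~<>[]~p there: 4:F. ✗
4: successors {5}; ~<>[]~p there: 5:T. ✓
5: successors {6}; ~<>[]~p there: 6:F. ✗
6: successors {2, 7}; ~<>[]~p there: 2:F, 7:F. ✗
7: successors {8}; ~<>[]~p there: 8:T. ✓
8: successors {1}; ~<>[]~p there: 1:F. ✗
Satisfying worlds: {2, 4, 7}.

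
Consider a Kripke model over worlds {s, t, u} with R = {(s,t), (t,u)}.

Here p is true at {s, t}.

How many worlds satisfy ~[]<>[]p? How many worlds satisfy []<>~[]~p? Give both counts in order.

For ~[]<>[]p:
s: []<>[]p is T. ✗
t: []<>[]p is F. ✓
u: []<>[]p is T. ✗
— 1 world.
For []<>~[]~p:
s: successors {t}; <>~[]~p there: t:F. ✗
t: successors {u}; <>~[]~p there: u:F. ✗
u: no successors, so []<>~[]~p holds vacuously. ✓
— 1 world.

1 and 1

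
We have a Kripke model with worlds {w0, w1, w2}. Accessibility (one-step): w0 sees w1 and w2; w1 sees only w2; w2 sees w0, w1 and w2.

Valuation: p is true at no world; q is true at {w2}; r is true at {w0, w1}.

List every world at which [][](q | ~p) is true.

w0: successors {w1, w2}; [](q | ~p) there: w1:T, w2:T. ✓
w1: successors {w2}; [](q | ~p) there: w2:T. ✓
w2: successors {w0, w1, w2}; [](q | ~p) there: w0:T, w1:T, w2:T. ✓

{w0, w1, w2}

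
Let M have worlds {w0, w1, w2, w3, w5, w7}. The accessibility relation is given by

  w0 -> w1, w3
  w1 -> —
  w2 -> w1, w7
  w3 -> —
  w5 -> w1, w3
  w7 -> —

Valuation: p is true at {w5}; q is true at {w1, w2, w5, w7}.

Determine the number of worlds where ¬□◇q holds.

3

w0: □◇q is F. ✓
w1: □◇q is T. ✗
w2: □◇q is F. ✓
w3: □◇q is T. ✗
w5: □◇q is F. ✓
w7: □◇q is T. ✗
Satisfying worlds: {w0, w2, w5}.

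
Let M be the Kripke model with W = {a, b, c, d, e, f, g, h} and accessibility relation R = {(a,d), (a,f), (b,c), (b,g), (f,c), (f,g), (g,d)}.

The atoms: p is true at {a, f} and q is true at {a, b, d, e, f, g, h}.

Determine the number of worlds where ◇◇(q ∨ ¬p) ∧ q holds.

3

a: ◇◇(q ∨ ¬p) is T, q is T. ✓
b: ◇◇(q ∨ ¬p) is T, q is T. ✓
c: ◇◇(q ∨ ¬p) is F, q is F. ✗
d: ◇◇(q ∨ ¬p) is F, q is T. ✗
e: ◇◇(q ∨ ¬p) is F, q is T. ✗
f: ◇◇(q ∨ ¬p) is T, q is T. ✓
g: ◇◇(q ∨ ¬p) is F, q is T. ✗
h: ◇◇(q ∨ ¬p) is F, q is T. ✗
Satisfying worlds: {a, b, f}.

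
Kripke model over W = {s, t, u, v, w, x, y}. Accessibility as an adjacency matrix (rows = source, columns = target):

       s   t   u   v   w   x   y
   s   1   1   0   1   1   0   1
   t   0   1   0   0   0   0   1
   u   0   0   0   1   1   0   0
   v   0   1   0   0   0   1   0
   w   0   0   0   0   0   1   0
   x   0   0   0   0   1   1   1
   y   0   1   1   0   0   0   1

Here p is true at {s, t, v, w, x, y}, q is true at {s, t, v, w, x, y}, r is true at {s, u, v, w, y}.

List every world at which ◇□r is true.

{y}

s: successors {s, t, v, w, y}; □r there: s:F, t:F, v:F, w:F, y:F. ✗
t: successors {t, y}; □r there: t:F, y:F. ✗
u: successors {v, w}; □r there: v:F, w:F. ✗
v: successors {t, x}; □r there: t:F, x:F. ✗
w: successors {x}; □r there: x:F. ✗
x: successors {w, x, y}; □r there: w:F, x:F, y:F. ✗
y: successors {t, u, y}; □r there: t:F, u:T, y:F. ✓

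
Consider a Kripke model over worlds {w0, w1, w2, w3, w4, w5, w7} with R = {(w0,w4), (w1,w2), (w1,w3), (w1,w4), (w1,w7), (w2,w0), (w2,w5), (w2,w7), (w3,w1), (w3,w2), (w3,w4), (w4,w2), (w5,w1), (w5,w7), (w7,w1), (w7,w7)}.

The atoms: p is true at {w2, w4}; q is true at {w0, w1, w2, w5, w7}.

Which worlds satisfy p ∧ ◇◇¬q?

w0: p is F, ◇◇¬q is F. ✗
w1: p is F, ◇◇¬q is T. ✗
w2: p is T, ◇◇¬q is T. ✓
w3: p is F, ◇◇¬q is T. ✗
w4: p is T, ◇◇¬q is F. ✗
w5: p is F, ◇◇¬q is T. ✗
w7: p is F, ◇◇¬q is T. ✗

{w2}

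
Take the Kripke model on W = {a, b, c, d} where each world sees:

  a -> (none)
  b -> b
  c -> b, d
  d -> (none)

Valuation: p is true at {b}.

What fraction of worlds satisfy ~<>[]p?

1/2

a: <>[]p is F. ✓
b: <>[]p is T. ✗
c: <>[]p is T. ✗
d: <>[]p is F. ✓
That's 2 of 4 worlds, so 2/4 = 1/2.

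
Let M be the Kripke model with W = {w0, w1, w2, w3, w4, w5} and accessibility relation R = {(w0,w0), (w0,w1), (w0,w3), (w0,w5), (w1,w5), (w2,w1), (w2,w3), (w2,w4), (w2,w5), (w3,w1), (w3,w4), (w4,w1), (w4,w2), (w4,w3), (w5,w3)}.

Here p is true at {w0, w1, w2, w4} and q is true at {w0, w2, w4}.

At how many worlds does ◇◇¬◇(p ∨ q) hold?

w0: successors {w0, w1, w3, w5}; ◇¬◇(p ∨ q) there: w0:T, w1:T, w3:T, w5:F. ✓
w1: successors {w5}; ◇¬◇(p ∨ q) there: w5:F. ✗
w2: successors {w1, w3, w4, w5}; ◇¬◇(p ∨ q) there: w1:T, w3:T, w4:T, w5:F. ✓
w3: successors {w1, w4}; ◇¬◇(p ∨ q) there: w1:T, w4:T. ✓
w4: successors {w1, w2, w3}; ◇¬◇(p ∨ q) there: w1:T, w2:T, w3:T. ✓
w5: successors {w3}; ◇¬◇(p ∨ q) there: w3:T. ✓
Satisfying worlds: {w0, w2, w3, w4, w5}.

5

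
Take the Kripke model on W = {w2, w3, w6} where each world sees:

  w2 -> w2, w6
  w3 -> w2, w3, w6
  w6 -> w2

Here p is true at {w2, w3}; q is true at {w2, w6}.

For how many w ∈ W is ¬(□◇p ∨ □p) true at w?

0

w2: □◇p ∨ □p is T. ✗
w3: □◇p ∨ □p is T. ✗
w6: □◇p ∨ □p is T. ✗
Satisfying worlds: ∅.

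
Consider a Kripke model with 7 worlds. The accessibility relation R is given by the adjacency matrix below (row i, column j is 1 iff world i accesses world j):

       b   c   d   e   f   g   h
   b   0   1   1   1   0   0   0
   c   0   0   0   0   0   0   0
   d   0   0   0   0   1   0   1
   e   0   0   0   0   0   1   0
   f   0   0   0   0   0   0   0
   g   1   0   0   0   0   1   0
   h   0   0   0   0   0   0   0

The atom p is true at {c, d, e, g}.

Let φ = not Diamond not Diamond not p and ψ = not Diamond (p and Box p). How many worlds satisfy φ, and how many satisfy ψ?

4 and 6

For not Diamond not Diamond not p:
b: Diamond not Diamond not p is T. ✗
c: Diamond not Diamond not p is F. ✓
d: Diamond not Diamond not p is T. ✗
e: Diamond not Diamond not p is F. ✓
f: Diamond not Diamond not p is F. ✓
g: Diamond not Diamond not p is T. ✗
h: Diamond not Diamond not p is F. ✓
— 4 worlds.
For not Diamond (p and Box p):
b: Diamond (p and Box p) is T. ✗
c: Diamond (p and Box p) is F. ✓
d: Diamond (p and Box p) is F. ✓
e: Diamond (p and Box p) is F. ✓
f: Diamond (p and Box p) is F. ✓
g: Diamond (p and Box p) is F. ✓
h: Diamond (p and Box p) is F. ✓
— 6 worlds.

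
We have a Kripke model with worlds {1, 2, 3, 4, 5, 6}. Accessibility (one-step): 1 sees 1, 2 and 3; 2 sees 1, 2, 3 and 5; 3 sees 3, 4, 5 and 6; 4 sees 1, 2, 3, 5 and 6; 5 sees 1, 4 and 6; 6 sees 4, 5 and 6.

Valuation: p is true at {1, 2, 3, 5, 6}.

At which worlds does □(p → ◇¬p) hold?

1: successors {1, 2, 3}; p → ◇¬p there: 1:F, 2:F, 3:T. ✗
2: successors {1, 2, 3, 5}; p → ◇¬p there: 1:F, 2:F, 3:T, 5:T. ✗
3: successors {3, 4, 5, 6}; p → ◇¬p there: 3:T, 4:T, 5:T, 6:T. ✓
4: successors {1, 2, 3, 5, 6}; p → ◇¬p there: 1:F, 2:F, 3:T, 5:T, 6:T. ✗
5: successors {1, 4, 6}; p → ◇¬p there: 1:F, 4:T, 6:T. ✗
6: successors {4, 5, 6}; p → ◇¬p there: 4:T, 5:T, 6:T. ✓

{3, 6}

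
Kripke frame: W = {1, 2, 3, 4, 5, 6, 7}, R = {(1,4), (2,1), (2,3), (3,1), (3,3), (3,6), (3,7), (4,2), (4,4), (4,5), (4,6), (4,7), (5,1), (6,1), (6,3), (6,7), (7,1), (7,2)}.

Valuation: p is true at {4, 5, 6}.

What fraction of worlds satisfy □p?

1/7

1: successors {4}; p there: 4:T. ✓
2: successors {1, 3}; p there: 1:F, 3:F. ✗
3: successors {1, 3, 6, 7}; p there: 1:F, 3:F, 6:T, 7:F. ✗
4: successors {2, 4, 5, 6, 7}; p there: 2:F, 4:T, 5:T, 6:T, 7:F. ✗
5: successors {1}; p there: 1:F. ✗
6: successors {1, 3, 7}; p there: 1:F, 3:F, 7:F. ✗
7: successors {1, 2}; p there: 1:F, 2:F. ✗
That's 1 of 7 worlds, so 1/7.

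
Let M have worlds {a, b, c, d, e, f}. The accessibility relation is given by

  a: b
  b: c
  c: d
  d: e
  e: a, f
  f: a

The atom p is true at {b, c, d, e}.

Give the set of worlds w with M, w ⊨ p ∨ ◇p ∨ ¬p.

a: p is F, ◇p ∨ ¬p is T. ✓
b: p is T, ◇p ∨ ¬p is T. ✓
c: p is T, ◇p ∨ ¬p is T. ✓
d: p is T, ◇p ∨ ¬p is T. ✓
e: p is T, ◇p ∨ ¬p is F. ✓
f: p is F, ◇p ∨ ¬p is T. ✓

{a, b, c, d, e, f}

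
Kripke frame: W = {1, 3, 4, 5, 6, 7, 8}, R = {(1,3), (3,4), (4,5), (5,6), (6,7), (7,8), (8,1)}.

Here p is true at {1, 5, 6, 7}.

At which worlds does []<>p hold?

1: successors {3}; <>p there: 3:F. ✗
3: successors {4}; <>p there: 4:T. ✓
4: successors {5}; <>p there: 5:T. ✓
5: successors {6}; <>p there: 6:T. ✓
6: successors {7}; <>p there: 7:F. ✗
7: successors {8}; <>p there: 8:T. ✓
8: successors {1}; <>p there: 1:F. ✗

{3, 4, 5, 7}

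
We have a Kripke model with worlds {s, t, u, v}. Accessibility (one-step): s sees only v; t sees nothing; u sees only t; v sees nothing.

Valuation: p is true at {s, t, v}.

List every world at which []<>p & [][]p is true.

{t, v}

s: []<>p is F, [][]p is T. ✗
t: []<>p is T, [][]p is T. ✓
u: []<>p is F, [][]p is T. ✗
v: []<>p is T, [][]p is T. ✓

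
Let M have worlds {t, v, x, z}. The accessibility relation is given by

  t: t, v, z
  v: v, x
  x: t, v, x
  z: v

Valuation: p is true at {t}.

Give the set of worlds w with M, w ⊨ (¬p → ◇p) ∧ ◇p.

t: ¬p → ◇p is T, ◇p is T. ✓
v: ¬p → ◇p is F, ◇p is F. ✗
x: ¬p → ◇p is T, ◇p is T. ✓
z: ¬p → ◇p is F, ◇p is F. ✗

{t, x}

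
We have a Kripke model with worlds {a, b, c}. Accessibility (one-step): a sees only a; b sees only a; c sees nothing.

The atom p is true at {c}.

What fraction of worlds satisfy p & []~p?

a: p is F, []~p is T. ✗
b: p is F, []~p is T. ✗
c: p is T, []~p is T. ✓
That's 1 of 3 worlds, so 1/3.

1/3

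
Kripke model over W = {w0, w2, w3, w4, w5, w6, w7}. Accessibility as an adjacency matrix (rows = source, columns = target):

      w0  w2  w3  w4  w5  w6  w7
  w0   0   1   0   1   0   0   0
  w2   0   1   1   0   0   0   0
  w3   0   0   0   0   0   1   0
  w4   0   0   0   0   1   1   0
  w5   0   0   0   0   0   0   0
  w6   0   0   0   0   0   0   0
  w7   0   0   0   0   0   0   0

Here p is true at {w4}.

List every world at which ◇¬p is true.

w0: successors {w2, w4}; ¬p there: w2:T, w4:F. ✓
w2: successors {w2, w3}; ¬p there: w2:T, w3:T. ✓
w3: successors {w6}; ¬p there: w6:T. ✓
w4: successors {w5, w6}; ¬p there: w5:T, w6:T. ✓
w5: no successors, so ◇¬p fails. ✗
w6: no successors, so ◇¬p fails. ✗
w7: no successors, so ◇¬p fails. ✗

{w0, w2, w3, w4}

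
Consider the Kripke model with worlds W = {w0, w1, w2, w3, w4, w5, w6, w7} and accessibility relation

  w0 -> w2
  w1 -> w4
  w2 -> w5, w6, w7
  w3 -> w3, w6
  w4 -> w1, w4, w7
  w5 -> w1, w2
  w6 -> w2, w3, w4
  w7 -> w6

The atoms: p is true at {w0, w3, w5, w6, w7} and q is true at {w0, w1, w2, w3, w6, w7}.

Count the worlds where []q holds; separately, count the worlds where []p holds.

4 and 3

For []q:
w0: successors {w2}; q there: w2:T. ✓
w1: successors {w4}; q there: w4:F. ✗
w2: successors {w5, w6, w7}; q there: w5:F, w6:T, w7:T. ✗
w3: successors {w3, w6}; q there: w3:T, w6:T. ✓
w4: successors {w1, w4, w7}; q there: w1:T, w4:F, w7:T. ✗
w5: successors {w1, w2}; q there: w1:T, w2:T. ✓
w6: successors {w2, w3, w4}; q there: w2:T, w3:T, w4:F. ✗
w7: successors {w6}; q there: w6:T. ✓
— 4 worlds.
For []p:
w0: successors {w2}; p there: w2:F. ✗
w1: successors {w4}; p there: w4:F. ✗
w2: successors {w5, w6, w7}; p there: w5:T, w6:T, w7:T. ✓
w3: successors {w3, w6}; p there: w3:T, w6:T. ✓
w4: successors {w1, w4, w7}; p there: w1:F, w4:F, w7:T. ✗
w5: successors {w1, w2}; p there: w1:F, w2:F. ✗
w6: successors {w2, w3, w4}; p there: w2:F, w3:T, w4:F. ✗
w7: successors {w6}; p there: w6:T. ✓
— 3 worlds.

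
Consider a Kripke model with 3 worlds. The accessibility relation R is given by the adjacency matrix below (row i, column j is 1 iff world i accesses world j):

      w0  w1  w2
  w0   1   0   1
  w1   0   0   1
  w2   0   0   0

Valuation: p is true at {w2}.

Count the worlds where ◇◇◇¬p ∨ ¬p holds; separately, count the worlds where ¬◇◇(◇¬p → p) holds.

For ◇◇◇¬p ∨ ¬p:
w0: ◇◇◇¬p is T, ¬p is T. ✓
w1: ◇◇◇¬p is F, ¬p is T. ✓
w2: ◇◇◇¬p is F, ¬p is F. ✗
— 2 worlds.
For ¬◇◇(◇¬p → p):
w0: ◇◇(◇¬p → p) is T. ✗
w1: ◇◇(◇¬p → p) is F. ✓
w2: ◇◇(◇¬p → p) is F. ✓
— 2 worlds.

2 and 2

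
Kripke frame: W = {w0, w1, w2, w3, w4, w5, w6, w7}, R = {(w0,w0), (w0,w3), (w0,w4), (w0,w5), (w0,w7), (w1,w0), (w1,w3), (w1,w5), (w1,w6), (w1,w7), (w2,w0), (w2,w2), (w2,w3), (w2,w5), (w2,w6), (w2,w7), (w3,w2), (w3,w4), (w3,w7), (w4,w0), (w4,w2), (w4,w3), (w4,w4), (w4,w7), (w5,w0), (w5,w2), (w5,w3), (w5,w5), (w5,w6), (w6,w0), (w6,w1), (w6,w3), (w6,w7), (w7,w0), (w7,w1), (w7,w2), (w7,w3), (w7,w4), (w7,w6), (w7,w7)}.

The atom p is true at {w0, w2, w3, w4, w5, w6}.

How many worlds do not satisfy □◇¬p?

w0: successors {w0, w3, w4, w5, w7}; ◇¬p there: w0:T, w3:T, w4:T, w5:F, w7:T. ✗
w1: successors {w0, w3, w5, w6, w7}; ◇¬p there: w0:T, w3:T, w5:F, w6:T, w7:T. ✗
w2: successors {w0, w2, w3, w5, w6, w7}; ◇¬p there: w0:T, w2:T, w3:T, w5:F, w6:T, w7:T. ✗
w3: successors {w2, w4, w7}; ◇¬p there: w2:T, w4:T, w7:T. ✓
w4: successors {w0, w2, w3, w4, w7}; ◇¬p there: w0:T, w2:T, w3:T, w4:T, w7:T. ✓
w5: successors {w0, w2, w3, w5, w6}; ◇¬p there: w0:T, w2:T, w3:T, w5:F, w6:T. ✗
w6: successors {w0, w1, w3, w7}; ◇¬p there: w0:T, w1:T, w3:T, w7:T. ✓
w7: successors {w0, w1, w2, w3, w4, w6, w7}; ◇¬p there: w0:T, w1:T, w2:T, w3:T, w4:T, w6:T, w7:T. ✓
Satisfying worlds: {w3, w4, w6, w7}.
So □◇¬p fails at the other 4 worlds.

4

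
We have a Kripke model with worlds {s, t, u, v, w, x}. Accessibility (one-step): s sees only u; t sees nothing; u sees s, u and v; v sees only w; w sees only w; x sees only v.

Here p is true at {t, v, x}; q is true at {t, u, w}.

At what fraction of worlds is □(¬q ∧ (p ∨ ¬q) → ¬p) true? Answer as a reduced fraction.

2/3

s: successors {u}; ¬q ∧ (p ∨ ¬q) → ¬p there: u:T. ✓
t: no successors, so □(¬q ∧ (p ∨ ¬q) → ¬p) holds vacuously. ✓
u: successors {s, u, v}; ¬q ∧ (p ∨ ¬q) → ¬p there: s:T, u:T, v:F. ✗
v: successors {w}; ¬q ∧ (p ∨ ¬q) → ¬p there: w:T. ✓
w: successors {w}; ¬q ∧ (p ∨ ¬q) → ¬p there: w:T. ✓
x: successors {v}; ¬q ∧ (p ∨ ¬q) → ¬p there: v:F. ✗
That's 4 of 6 worlds, so 4/6 = 2/3.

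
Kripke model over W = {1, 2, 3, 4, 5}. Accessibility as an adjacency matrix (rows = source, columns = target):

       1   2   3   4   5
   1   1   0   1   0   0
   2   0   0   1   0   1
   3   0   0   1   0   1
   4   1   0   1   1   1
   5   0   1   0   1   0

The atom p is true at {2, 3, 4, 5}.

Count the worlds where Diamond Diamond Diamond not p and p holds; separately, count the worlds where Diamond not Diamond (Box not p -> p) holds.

For Diamond Diamond Diamond not p and p:
1: Diamond Diamond Diamond not p is T, p is F. ✗
2: Diamond Diamond Diamond not p is T, p is T. ✓
3: Diamond Diamond Diamond not p is T, p is T. ✓
4: Diamond Diamond Diamond not p is T, p is T. ✓
5: Diamond Diamond Diamond not p is T, p is T. ✓
— 4 worlds.
For Diamond not Diamond (Box not p -> p):
1: successors {1, 3}; not Diamond (Box not p -> p) there: 1:F, 3:F. ✗
2: successors {3, 5}; not Diamond (Box not p -> p) there: 3:F, 5:F. ✗
3: successors {3, 5}; not Diamond (Box not p -> p) there: 3:F, 5:F. ✗
4: successors {1, 3, 4, 5}; not Diamond (Box not p -> p) there: 1:F, 3:F, 4:F, 5:F. ✗
5: successors {2, 4}; not Diamond (Box not p -> p) there: 2:F, 4:F. ✗
— 0 worlds.

4 and 0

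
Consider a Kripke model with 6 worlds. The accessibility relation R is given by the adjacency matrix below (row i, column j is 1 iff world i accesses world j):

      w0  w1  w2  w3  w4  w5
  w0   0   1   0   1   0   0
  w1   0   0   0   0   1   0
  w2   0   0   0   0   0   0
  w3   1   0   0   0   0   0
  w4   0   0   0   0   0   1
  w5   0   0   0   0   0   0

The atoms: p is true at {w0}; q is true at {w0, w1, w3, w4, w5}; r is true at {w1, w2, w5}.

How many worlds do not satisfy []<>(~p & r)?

2

w0: successors {w1, w3}; <>(~p & r) there: w1:F, w3:F. ✗
w1: successors {w4}; <>(~p & r) there: w4:T. ✓
w2: no successors, so []<>(~p & r) holds vacuously. ✓
w3: successors {w0}; <>(~p & r) there: w0:T. ✓
w4: successors {w5}; <>(~p & r) there: w5:F. ✗
w5: no successors, so []<>(~p & r) holds vacuously. ✓
Satisfying worlds: {w1, w2, w3, w5}.
So []<>(~p & r) fails at the other 2 worlds.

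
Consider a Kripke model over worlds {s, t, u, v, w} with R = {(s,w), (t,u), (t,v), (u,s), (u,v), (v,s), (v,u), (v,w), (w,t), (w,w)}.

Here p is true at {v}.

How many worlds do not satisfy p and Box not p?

4

s: p is F, Box not p is T. ✗
t: p is F, Box not p is F. ✗
u: p is F, Box not p is F. ✗
v: p is T, Box not p is T. ✓
w: p is F, Box not p is T. ✗
Satisfying worlds: {v}.
So p and Box not p fails at the other 4 worlds.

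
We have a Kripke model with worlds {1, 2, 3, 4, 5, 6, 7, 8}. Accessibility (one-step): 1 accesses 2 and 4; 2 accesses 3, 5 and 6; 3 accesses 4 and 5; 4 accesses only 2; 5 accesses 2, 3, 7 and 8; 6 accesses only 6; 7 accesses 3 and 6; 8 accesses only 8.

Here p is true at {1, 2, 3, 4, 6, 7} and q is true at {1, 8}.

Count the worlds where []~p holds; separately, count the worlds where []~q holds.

1 and 6

For []~p:
1: successors {2, 4}; ~p there: 2:F, 4:F. ✗
2: successors {3, 5, 6}; ~p there: 3:F, 5:T, 6:F. ✗
3: successors {4, 5}; ~p there: 4:F, 5:T. ✗
4: successors {2}; ~p there: 2:F. ✗
5: successors {2, 3, 7, 8}; ~p there: 2:F, 3:F, 7:F, 8:T. ✗
6: successors {6}; ~p there: 6:F. ✗
7: successors {3, 6}; ~p there: 3:F, 6:F. ✗
8: successors {8}; ~p there: 8:T. ✓
— 1 world.
For []~q:
1: successors {2, 4}; ~q there: 2:T, 4:T. ✓
2: successors {3, 5, 6}; ~q there: 3:T, 5:T, 6:T. ✓
3: successors {4, 5}; ~q there: 4:T, 5:T. ✓
4: successors {2}; ~q there: 2:T. ✓
5: successors {2, 3, 7, 8}; ~q there: 2:T, 3:T, 7:T, 8:F. ✗
6: successors {6}; ~q there: 6:T. ✓
7: successors {3, 6}; ~q there: 3:T, 6:T. ✓
8: successors {8}; ~q there: 8:F. ✗
— 6 worlds.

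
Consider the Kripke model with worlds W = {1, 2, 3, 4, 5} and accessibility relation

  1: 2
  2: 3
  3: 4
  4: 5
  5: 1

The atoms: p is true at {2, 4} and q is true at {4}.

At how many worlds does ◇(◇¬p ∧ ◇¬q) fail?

2

1: successors {2}; ◇¬p ∧ ◇¬q there: 2:T. ✓
2: successors {3}; ◇¬p ∧ ◇¬q there: 3:F. ✗
3: successors {4}; ◇¬p ∧ ◇¬q there: 4:T. ✓
4: successors {5}; ◇¬p ∧ ◇¬q there: 5:T. ✓
5: successors {1}; ◇¬p ∧ ◇¬q there: 1:F. ✗
Satisfying worlds: {1, 3, 4}.
So ◇(◇¬p ∧ ◇¬q) fails at the other 2 worlds.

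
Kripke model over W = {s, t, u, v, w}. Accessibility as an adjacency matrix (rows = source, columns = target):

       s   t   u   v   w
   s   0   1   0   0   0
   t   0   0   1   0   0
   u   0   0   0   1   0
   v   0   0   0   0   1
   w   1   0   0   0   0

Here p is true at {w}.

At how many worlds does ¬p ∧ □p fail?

s: ¬p is T, □p is F. ✗
t: ¬p is T, □p is F. ✗
u: ¬p is T, □p is F. ✗
v: ¬p is T, □p is T. ✓
w: ¬p is F, □p is F. ✗
Satisfying worlds: {v}.
So ¬p ∧ □p fails at the other 4 worlds.

4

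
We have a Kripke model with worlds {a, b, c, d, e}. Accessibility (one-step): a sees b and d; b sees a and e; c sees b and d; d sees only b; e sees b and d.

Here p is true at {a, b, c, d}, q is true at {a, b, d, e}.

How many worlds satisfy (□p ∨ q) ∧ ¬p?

1

a: □p ∨ q is T, ¬p is F. ✗
b: □p ∨ q is T, ¬p is F. ✗
c: □p ∨ q is T, ¬p is F. ✗
d: □p ∨ q is T, ¬p is F. ✗
e: □p ∨ q is T, ¬p is T. ✓
Satisfying worlds: {e}.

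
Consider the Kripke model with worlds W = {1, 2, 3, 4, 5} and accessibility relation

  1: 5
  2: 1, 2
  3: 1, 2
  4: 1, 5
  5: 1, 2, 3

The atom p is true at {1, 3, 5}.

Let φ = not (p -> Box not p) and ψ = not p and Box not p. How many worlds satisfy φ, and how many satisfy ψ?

For not (p -> Box not p):
1: p -> Box not p is F. ✓
2: p -> Box not p is T. ✗
3: p -> Box not p is F. ✓
4: p -> Box not p is T. ✗
5: p -> Box not p is F. ✓
— 3 worlds.
For not p and Box not p:
1: not p is F, Box not p is F. ✗
2: not p is T, Box not p is F. ✗
3: not p is F, Box not p is F. ✗
4: not p is T, Box not p is F. ✗
5: not p is F, Box not p is F. ✗
— 0 worlds.

3 and 0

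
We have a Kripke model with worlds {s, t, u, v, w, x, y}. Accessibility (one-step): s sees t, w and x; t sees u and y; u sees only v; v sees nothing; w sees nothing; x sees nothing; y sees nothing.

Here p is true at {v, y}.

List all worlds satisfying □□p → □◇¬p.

{s, v, w, x, y}

s: □□p is F, □◇¬p is F. ✓
t: □□p is T, □◇¬p is F. ✗
u: □□p is T, □◇¬p is F. ✗
v: □□p is T, □◇¬p is T. ✓
w: □□p is T, □◇¬p is T. ✓
x: □□p is T, □◇¬p is T. ✓
y: □□p is T, □◇¬p is T. ✓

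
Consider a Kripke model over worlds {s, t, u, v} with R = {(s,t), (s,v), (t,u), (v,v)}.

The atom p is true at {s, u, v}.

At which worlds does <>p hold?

{s, t, v}

s: successors {t, v}; p there: t:F, v:T. ✓
t: successors {u}; p there: u:T. ✓
u: no successors, so <>p fails. ✗
v: successors {v}; p there: v:T. ✓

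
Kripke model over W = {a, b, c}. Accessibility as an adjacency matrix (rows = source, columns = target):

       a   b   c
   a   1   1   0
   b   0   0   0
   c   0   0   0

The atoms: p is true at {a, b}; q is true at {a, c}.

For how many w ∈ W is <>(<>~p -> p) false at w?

a: successors {a, b}; <>~p -> p there: a:T, b:T. ✓
b: no successors, so <>(<>~p -> p) fails. ✗
c: no successors, so <>(<>~p -> p) fails. ✗
Satisfying worlds: {a}.
So <>(<>~p -> p) fails at the other 2 worlds.

2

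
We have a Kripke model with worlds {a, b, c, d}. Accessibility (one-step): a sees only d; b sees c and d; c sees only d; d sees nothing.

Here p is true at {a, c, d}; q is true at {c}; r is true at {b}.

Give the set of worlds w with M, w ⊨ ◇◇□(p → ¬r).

{b}

a: successors {d}; ◇□(p → ¬r) there: d:F. ✗
b: successors {c, d}; ◇□(p → ¬r) there: c:T, d:F. ✓
c: successors {d}; ◇□(p → ¬r) there: d:F. ✗
d: no successors, so ◇◇□(p → ¬r) fails. ✗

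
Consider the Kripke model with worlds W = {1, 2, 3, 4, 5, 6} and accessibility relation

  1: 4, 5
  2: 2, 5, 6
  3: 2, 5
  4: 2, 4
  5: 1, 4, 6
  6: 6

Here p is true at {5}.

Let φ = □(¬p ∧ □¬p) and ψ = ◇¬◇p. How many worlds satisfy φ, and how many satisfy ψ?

1 and 6

For □(¬p ∧ □¬p):
1: successors {4, 5}; ¬p ∧ □¬p there: 4:T, 5:F. ✗
2: successors {2, 5, 6}; ¬p ∧ □¬p there: 2:F, 5:F, 6:T. ✗
3: successors {2, 5}; ¬p ∧ □¬p there: 2:F, 5:F. ✗
4: successors {2, 4}; ¬p ∧ □¬p there: 2:F, 4:T. ✗
5: successors {1, 4, 6}; ¬p ∧ □¬p there: 1:F, 4:T, 6:T. ✗
6: successors {6}; ¬p ∧ □¬p there: 6:T. ✓
— 1 world.
For ◇¬◇p:
1: successors {4, 5}; ¬◇p there: 4:T, 5:T. ✓
2: successors {2, 5, 6}; ¬◇p there: 2:F, 5:T, 6:T. ✓
3: successors {2, 5}; ¬◇p there: 2:F, 5:T. ✓
4: successors {2, 4}; ¬◇p there: 2:F, 4:T. ✓
5: successors {1, 4, 6}; ¬◇p there: 1:F, 4:T, 6:T. ✓
6: successors {6}; ¬◇p there: 6:T. ✓
— 6 worlds.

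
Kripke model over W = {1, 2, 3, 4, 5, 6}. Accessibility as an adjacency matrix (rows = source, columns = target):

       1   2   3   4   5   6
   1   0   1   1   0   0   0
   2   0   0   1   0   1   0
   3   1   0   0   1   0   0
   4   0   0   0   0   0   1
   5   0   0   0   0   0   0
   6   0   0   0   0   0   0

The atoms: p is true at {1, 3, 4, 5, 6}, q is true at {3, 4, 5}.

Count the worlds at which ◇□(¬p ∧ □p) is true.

2

1: successors {2, 3}; □(¬p ∧ □p) there: 2:F, 3:F. ✗
2: successors {3, 5}; □(¬p ∧ □p) there: 3:F, 5:T. ✓
3: successors {1, 4}; □(¬p ∧ □p) there: 1:F, 4:F. ✗
4: successors {6}; □(¬p ∧ □p) there: 6:T. ✓
5: no successors, so ◇□(¬p ∧ □p) fails. ✗
6: no successors, so ◇□(¬p ∧ □p) fails. ✗
Satisfying worlds: {2, 4}.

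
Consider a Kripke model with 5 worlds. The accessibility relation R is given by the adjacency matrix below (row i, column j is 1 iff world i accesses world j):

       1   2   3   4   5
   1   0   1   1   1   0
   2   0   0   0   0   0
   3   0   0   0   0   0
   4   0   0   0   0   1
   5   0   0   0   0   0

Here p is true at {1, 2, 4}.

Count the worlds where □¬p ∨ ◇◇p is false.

1: □¬p is F, ◇◇p is F. ✗
2: □¬p is T, ◇◇p is F. ✓
3: □¬p is T, ◇◇p is F. ✓
4: □¬p is T, ◇◇p is F. ✓
5: □¬p is T, ◇◇p is F. ✓
Satisfying worlds: {2, 3, 4, 5}.
So □¬p ∨ ◇◇p fails at the other 1 world.

1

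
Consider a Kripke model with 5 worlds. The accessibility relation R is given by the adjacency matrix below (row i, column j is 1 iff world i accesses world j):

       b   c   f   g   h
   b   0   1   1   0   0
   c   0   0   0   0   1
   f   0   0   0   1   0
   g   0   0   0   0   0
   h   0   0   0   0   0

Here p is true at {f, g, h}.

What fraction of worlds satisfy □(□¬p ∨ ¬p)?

b: successors {c, f}; □¬p ∨ ¬p there: c:T, f:F. ✗
c: successors {h}; □¬p ∨ ¬p there: h:T. ✓
f: successors {g}; □¬p ∨ ¬p there: g:T. ✓
g: no successors, so □(□¬p ∨ ¬p) holds vacuously. ✓
h: no successors, so □(□¬p ∨ ¬p) holds vacuously. ✓
That's 4 of 5 worlds, so 4/5.

4/5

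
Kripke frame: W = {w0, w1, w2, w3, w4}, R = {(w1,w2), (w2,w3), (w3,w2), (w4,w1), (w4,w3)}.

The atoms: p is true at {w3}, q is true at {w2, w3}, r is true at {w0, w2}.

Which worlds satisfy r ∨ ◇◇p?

{w0, w1, w2, w3}

w0: r is T, ◇◇p is F. ✓
w1: r is F, ◇◇p is T. ✓
w2: r is T, ◇◇p is F. ✓
w3: r is F, ◇◇p is T. ✓
w4: r is F, ◇◇p is F. ✗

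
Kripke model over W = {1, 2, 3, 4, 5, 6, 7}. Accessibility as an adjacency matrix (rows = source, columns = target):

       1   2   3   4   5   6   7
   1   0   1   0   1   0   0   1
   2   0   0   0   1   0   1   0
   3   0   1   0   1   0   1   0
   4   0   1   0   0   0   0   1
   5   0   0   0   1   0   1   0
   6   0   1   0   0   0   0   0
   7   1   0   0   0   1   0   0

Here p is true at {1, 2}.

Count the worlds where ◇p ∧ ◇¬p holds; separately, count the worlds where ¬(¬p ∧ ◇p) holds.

4 and 3

For ◇p ∧ ◇¬p:
1: ◇p is T, ◇¬p is T. ✓
2: ◇p is F, ◇¬p is T. ✗
3: ◇p is T, ◇¬p is T. ✓
4: ◇p is T, ◇¬p is T. ✓
5: ◇p is F, ◇¬p is T. ✗
6: ◇p is T, ◇¬p is F. ✗
7: ◇p is T, ◇¬p is T. ✓
— 4 worlds.
For ¬(¬p ∧ ◇p):
1: ¬p ∧ ◇p is F. ✓
2: ¬p ∧ ◇p is F. ✓
3: ¬p ∧ ◇p is T. ✗
4: ¬p ∧ ◇p is T. ✗
5: ¬p ∧ ◇p is F. ✓
6: ¬p ∧ ◇p is T. ✗
7: ¬p ∧ ◇p is T. ✗
— 3 worlds.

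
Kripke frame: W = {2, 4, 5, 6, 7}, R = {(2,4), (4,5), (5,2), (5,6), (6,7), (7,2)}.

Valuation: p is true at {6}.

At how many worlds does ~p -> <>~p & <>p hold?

2: ~p is T, <>~p & <>p is F. ✗
4: ~p is T, <>~p & <>p is F. ✗
5: ~p is T, <>~p & <>p is T. ✓
6: ~p is F, <>~p & <>p is F. ✓
7: ~p is T, <>~p & <>p is F. ✗
Satisfying worlds: {5, 6}.

2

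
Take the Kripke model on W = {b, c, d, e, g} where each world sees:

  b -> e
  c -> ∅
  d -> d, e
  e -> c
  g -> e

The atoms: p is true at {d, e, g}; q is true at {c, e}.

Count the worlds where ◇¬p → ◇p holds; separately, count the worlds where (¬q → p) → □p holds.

For ◇¬p → ◇p:
b: ◇¬p is F, ◇p is T. ✓
c: ◇¬p is F, ◇p is F. ✓
d: ◇¬p is F, ◇p is T. ✓
e: ◇¬p is T, ◇p is F. ✗
g: ◇¬p is F, ◇p is T. ✓
— 4 worlds.
For (¬q → p) → □p:
b: ¬q → p is F, □p is T. ✓
c: ¬q → p is T, □p is T. ✓
d: ¬q → p is T, □p is T. ✓
e: ¬q → p is T, □p is F. ✗
g: ¬q → p is T, □p is T. ✓
— 4 worlds.

4 and 4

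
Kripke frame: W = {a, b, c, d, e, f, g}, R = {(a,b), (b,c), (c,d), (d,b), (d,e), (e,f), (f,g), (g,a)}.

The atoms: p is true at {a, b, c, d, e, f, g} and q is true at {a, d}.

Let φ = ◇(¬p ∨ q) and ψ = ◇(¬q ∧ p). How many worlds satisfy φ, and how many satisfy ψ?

For ◇(¬p ∨ q):
a: successors {b}; ¬p ∨ q there: b:F. ✗
b: successors {c}; ¬p ∨ q there: c:F. ✗
c: successors {d}; ¬p ∨ q there: d:T. ✓
d: successors {b, e}; ¬p ∨ q there: b:F, e:F. ✗
e: successors {f}; ¬p ∨ q there: f:F. ✗
f: successors {g}; ¬p ∨ q there: g:F. ✗
g: successors {a}; ¬p ∨ q there: a:T. ✓
— 2 worlds.
For ◇(¬q ∧ p):
a: successors {b}; ¬q ∧ p there: b:T. ✓
b: successors {c}; ¬q ∧ p there: c:T. ✓
c: successors {d}; ¬q ∧ p there: d:F. ✗
d: successors {b, e}; ¬q ∧ p there: b:T, e:T. ✓
e: successors {f}; ¬q ∧ p there: f:T. ✓
f: successors {g}; ¬q ∧ p there: g:T. ✓
g: successors {a}; ¬q ∧ p there: a:F. ✗
— 5 worlds.

2 and 5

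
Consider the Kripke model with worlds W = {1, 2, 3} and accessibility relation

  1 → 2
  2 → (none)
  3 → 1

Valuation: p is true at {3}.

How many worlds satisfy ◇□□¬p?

1: successors {2}; □□¬p there: 2:T. ✓
2: no successors, so ◇□□¬p fails. ✗
3: successors {1}; □□¬p there: 1:T. ✓
Satisfying worlds: {1, 3}.

2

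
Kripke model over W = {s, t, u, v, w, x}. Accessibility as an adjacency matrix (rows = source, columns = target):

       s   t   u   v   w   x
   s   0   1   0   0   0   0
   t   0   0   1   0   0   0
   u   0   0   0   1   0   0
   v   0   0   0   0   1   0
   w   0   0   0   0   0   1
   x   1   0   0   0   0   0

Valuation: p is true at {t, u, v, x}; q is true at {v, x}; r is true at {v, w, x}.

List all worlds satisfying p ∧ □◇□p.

{u, x}

s: p is F, □◇□p is T. ✗
t: p is T, □◇□p is F. ✗
u: p is T, □◇□p is T. ✓
v: p is T, □◇□p is F. ✗
w: p is F, □◇□p is T. ✗
x: p is T, □◇□p is T. ✓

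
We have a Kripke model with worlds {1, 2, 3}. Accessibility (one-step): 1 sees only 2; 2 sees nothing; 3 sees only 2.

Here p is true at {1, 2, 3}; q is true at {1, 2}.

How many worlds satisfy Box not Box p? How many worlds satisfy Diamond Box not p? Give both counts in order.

1 and 2

For Box not Box p:
1: successors {2}; not Box p there: 2:F. ✗
2: no successors, so Box not Box p holds vacuously. ✓
3: successors {2}; not Box p there: 2:F. ✗
— 1 world.
For Diamond Box not p:
1: successors {2}; Box not p there: 2:T. ✓
2: no successors, so Diamond Box not p fails. ✗
3: successors {2}; Box not p there: 2:T. ✓
— 2 worlds.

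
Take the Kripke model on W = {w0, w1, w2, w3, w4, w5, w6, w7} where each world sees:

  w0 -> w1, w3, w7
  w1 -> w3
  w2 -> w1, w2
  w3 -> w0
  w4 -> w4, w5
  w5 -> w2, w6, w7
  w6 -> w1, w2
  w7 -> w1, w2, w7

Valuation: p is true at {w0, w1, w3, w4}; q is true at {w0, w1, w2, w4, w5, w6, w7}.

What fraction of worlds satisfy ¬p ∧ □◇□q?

w0: ¬p is F, □◇□q is F. ✗
w1: ¬p is F, □◇□q is F. ✗
w2: ¬p is T, □◇□q is T. ✓
w3: ¬p is F, □◇□q is T. ✗
w4: ¬p is F, □◇□q is T. ✗
w5: ¬p is T, □◇□q is T. ✓
w6: ¬p is T, □◇□q is T. ✓
w7: ¬p is T, □◇□q is T. ✓
That's 4 of 8 worlds, so 4/8 = 1/2.

1/2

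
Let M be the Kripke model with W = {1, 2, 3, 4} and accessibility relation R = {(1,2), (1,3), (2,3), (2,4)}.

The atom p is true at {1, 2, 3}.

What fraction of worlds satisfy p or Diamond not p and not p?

1: p is T, Diamond not p and not p is F. ✓
2: p is T, Diamond not p and not p is F. ✓
3: p is T, Diamond not p and not p is F. ✓
4: p is F, Diamond not p and not p is F. ✗
That's 3 of 4 worlds, so 3/4.

3/4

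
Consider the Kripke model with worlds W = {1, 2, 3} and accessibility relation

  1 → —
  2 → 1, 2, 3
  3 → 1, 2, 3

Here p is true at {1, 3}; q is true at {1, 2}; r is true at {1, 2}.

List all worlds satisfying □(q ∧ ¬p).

{1}

1: no successors, so □(q ∧ ¬p) holds vacuously. ✓
2: successors {1, 2, 3}; q ∧ ¬p there: 1:F, 2:T, 3:F. ✗
3: successors {1, 2, 3}; q ∧ ¬p there: 1:F, 2:T, 3:F. ✗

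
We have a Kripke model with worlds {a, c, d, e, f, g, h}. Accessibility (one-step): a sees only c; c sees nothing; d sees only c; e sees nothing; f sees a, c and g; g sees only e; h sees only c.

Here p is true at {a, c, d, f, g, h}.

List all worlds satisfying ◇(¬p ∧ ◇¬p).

a: successors {c}; ¬p ∧ ◇¬p there: c:F. ✗
c: no successors, so ◇(¬p ∧ ◇¬p) fails. ✗
d: successors {c}; ¬p ∧ ◇¬p there: c:F. ✗
e: no successors, so ◇(¬p ∧ ◇¬p) fails. ✗
f: successors {a, c, g}; ¬p ∧ ◇¬p there: a:F, c:F, g:F. ✗
g: successors {e}; ¬p ∧ ◇¬p there: e:F. ✗
h: successors {c}; ¬p ∧ ◇¬p there: c:F. ✗

∅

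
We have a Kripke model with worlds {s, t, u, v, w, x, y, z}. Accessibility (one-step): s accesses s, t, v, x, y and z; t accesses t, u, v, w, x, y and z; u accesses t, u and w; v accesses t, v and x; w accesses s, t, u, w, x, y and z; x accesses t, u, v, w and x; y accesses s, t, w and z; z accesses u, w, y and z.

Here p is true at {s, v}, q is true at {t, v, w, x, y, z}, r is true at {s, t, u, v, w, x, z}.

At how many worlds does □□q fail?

8

s: successors {s, t, v, x, y, z}; □q there: s:F, t:F, v:T, x:F, y:F, z:F. ✗
t: successors {t, u, v, w, x, y, z}; □q there: t:F, u:F, v:T, w:F, x:F, y:F, z:F. ✗
u: successors {t, u, w}; □q there: t:F, u:F, w:F. ✗
v: successors {t, v, x}; □q there: t:F, v:T, x:F. ✗
w: successors {s, t, u, w, x, y, z}; □q there: s:F, t:F, u:F, w:F, x:F, y:F, z:F. ✗
x: successors {t, u, v, w, x}; □q there: t:F, u:F, v:T, w:F, x:F. ✗
y: successors {s, t, w, z}; □q there: s:F, t:F, w:F, z:F. ✗
z: successors {u, w, y, z}; □q there: u:F, w:F, y:F, z:F. ✗
Satisfying worlds: ∅.
So □□q fails at the other 8 worlds.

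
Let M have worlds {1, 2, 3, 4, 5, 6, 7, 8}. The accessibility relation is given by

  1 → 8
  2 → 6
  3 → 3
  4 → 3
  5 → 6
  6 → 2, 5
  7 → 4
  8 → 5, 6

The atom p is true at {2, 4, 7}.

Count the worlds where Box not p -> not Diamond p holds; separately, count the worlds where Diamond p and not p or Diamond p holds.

8 and 2

For Box not p -> not Diamond p:
1: Box not p is T, not Diamond p is T. ✓
2: Box not p is T, not Diamond p is T. ✓
3: Box not p is T, not Diamond p is T. ✓
4: Box not p is T, not Diamond p is T. ✓
5: Box not p is T, not Diamond p is T. ✓
6: Box not p is F, not Diamond p is F. ✓
7: Box not p is F, not Diamond p is F. ✓
8: Box not p is T, not Diamond p is T. ✓
— 8 worlds.
For Diamond p and not p or Diamond p:
1: Diamond p and not p is F, Diamond p is F. ✗
2: Diamond p and not p is F, Diamond p is F. ✗
3: Diamond p and not p is F, Diamond p is F. ✗
4: Diamond p and not p is F, Diamond p is F. ✗
5: Diamond p and not p is F, Diamond p is F. ✗
6: Diamond p and not p is T, Diamond p is T. ✓
7: Diamond p and not p is F, Diamond p is T. ✓
8: Diamond p and not p is F, Diamond p is F. ✗
— 2 worlds.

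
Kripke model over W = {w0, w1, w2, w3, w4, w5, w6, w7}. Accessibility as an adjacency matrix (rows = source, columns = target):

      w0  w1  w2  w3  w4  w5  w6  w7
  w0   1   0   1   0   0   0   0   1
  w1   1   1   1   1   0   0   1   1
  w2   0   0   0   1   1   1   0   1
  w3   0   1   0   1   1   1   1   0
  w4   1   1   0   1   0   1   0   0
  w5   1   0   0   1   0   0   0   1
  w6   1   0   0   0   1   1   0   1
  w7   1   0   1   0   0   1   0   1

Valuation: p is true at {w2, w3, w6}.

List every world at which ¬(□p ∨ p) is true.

w0: □p ∨ p is F. ✓
w1: □p ∨ p is F. ✓
w2: □p ∨ p is T. ✗
w3: □p ∨ p is T. ✗
w4: □p ∨ p is F. ✓
w5: □p ∨ p is F. ✓
w6: □p ∨ p is T. ✗
w7: □p ∨ p is F. ✓

{w0, w1, w4, w5, w7}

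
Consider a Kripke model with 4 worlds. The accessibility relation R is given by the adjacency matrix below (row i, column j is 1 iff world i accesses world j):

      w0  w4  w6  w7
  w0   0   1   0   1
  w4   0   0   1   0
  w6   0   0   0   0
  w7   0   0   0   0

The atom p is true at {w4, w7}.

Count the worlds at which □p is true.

3

w0: successors {w4, w7}; p there: w4:T, w7:T. ✓
w4: successors {w6}; p there: w6:F. ✗
w6: no successors, so □p holds vacuously. ✓
w7: no successors, so □p holds vacuously. ✓
Satisfying worlds: {w0, w6, w7}.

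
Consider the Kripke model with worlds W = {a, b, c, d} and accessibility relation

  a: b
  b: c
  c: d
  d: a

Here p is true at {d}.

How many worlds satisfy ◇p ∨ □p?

a: ◇p is F, □p is F. ✗
b: ◇p is F, □p is F. ✗
c: ◇p is T, □p is T. ✓
d: ◇p is F, □p is F. ✗
Satisfying worlds: {c}.

1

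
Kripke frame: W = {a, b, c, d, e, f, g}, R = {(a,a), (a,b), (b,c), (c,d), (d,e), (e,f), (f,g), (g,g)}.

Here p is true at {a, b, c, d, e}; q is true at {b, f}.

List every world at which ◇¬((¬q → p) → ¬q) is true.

{a, e}

a: successors {a, b}; ¬((¬q → p) → ¬q) there: a:F, b:T. ✓
b: successors {c}; ¬((¬q → p) → ¬q) there: c:F. ✗
c: successors {d}; ¬((¬q → p) → ¬q) there: d:F. ✗
d: successors {e}; ¬((¬q → p) → ¬q) there: e:F. ✗
e: successors {f}; ¬((¬q → p) → ¬q) there: f:T. ✓
f: successors {g}; ¬((¬q → p) → ¬q) there: g:F. ✗
g: successors {g}; ¬((¬q → p) → ¬q) there: g:F. ✗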